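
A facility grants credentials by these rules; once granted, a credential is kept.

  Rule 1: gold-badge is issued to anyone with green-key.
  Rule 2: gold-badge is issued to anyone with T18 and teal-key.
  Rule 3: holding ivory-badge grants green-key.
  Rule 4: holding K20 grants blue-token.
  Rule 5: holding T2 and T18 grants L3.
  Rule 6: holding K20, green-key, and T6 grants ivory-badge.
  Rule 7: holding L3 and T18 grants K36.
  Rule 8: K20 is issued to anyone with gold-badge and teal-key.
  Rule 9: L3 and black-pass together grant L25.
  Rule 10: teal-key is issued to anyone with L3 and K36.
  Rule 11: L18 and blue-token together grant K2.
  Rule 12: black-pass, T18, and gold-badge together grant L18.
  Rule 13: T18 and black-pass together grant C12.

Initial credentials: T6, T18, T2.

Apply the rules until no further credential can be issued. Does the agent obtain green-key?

No

green-key would need ivory-badge (Rule 3), but ivory-badge is never granted.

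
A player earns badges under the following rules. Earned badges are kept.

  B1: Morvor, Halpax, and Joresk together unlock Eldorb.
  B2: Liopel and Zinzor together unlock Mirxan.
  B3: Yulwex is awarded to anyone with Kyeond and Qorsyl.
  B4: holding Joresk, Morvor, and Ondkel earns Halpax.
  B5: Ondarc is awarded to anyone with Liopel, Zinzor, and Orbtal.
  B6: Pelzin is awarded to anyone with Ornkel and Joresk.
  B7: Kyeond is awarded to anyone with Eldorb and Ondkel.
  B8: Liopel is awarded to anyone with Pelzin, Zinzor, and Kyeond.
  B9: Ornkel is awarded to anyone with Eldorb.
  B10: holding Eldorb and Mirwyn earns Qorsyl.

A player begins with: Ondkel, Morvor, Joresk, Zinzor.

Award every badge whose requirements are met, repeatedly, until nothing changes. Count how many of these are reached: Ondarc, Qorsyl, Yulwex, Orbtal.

0

Ondarc would need Liopel, Zinzor, and Orbtal (B5), but Orbtal is never earned.
Qorsyl would need Eldorb and Mirwyn (B10), but Mirwyn is never earned.
Yulwex would need Kyeond and Qorsyl (B3), but Qorsyl is never earned.
No rule produces Orbtal, and it is not given.
None of the 4 are reached.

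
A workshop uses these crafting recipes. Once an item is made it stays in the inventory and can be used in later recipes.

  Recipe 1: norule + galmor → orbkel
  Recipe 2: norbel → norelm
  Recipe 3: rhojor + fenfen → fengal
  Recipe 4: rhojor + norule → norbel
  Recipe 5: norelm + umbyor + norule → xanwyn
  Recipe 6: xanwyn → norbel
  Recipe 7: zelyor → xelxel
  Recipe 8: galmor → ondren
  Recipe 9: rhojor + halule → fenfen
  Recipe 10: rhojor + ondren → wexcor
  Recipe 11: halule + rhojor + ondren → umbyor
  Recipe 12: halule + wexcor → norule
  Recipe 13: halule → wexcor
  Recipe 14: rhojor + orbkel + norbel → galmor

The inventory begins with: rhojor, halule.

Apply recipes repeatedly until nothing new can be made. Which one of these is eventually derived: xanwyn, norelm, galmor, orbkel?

norelm

halule → wexcor (Recipe 13).
Using Recipe 12, halule and wexcor make norule.
Using Recipe 4, rhojor and norule make norbel.
norbel → norelm (Recipe 2).
xanwyn would need norelm, umbyor, and norule (Recipe 5), but umbyor is never obtained. orbkel would need norule and galmor (Recipe 1), but galmor is never obtained. galmor would need rhojor, orbkel, and norbel (Recipe 14), but orbkel is never obtained.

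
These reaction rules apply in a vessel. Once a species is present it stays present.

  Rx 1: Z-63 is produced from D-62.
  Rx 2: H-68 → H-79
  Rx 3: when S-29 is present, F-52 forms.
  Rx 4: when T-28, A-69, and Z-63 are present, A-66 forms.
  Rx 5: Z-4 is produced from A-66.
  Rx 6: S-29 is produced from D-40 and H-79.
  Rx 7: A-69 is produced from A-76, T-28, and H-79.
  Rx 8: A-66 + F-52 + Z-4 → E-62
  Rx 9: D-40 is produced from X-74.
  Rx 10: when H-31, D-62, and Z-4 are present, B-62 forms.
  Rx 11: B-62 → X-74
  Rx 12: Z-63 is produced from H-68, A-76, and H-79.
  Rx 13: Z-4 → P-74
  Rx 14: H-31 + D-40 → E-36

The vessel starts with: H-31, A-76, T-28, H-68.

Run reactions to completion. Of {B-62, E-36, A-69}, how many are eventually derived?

1

H-68 present → H-79 forms (Rx 2).
A-76, T-28, and H-79 present → A-69 forms (Rx 7).
B-62 would need H-31, D-62, and Z-4 (Rx 10), but D-62 never forms.
E-36 would need H-31 and D-40 (Rx 14), but D-40 never forms.
A-69: reached.
Reached: A-69 — 1 of the 3.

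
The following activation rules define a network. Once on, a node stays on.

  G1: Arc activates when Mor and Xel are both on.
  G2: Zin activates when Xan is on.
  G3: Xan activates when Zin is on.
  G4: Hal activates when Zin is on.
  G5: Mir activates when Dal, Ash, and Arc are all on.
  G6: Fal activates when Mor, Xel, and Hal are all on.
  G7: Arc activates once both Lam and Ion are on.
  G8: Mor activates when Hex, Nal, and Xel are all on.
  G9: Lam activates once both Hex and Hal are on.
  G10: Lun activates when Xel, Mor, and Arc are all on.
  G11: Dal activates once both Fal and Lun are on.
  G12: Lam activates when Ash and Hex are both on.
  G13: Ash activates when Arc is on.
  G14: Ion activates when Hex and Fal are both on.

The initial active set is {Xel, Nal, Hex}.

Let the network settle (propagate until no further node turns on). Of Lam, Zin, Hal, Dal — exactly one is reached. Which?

Lam

Hex, Nal, and Xel are on, so Mor activates (G8).
G1: Mor and Xel on → Arc on.
G13: Arc on → Ash on.
Ash and Hex are on, so Lam activates (G12).
Hal would need Zin (G4), but Zin never turns on. Zin would need Xan (G2), but Xan never turns on. Dal would need Fal and Lun (G11), but Fal never turns on.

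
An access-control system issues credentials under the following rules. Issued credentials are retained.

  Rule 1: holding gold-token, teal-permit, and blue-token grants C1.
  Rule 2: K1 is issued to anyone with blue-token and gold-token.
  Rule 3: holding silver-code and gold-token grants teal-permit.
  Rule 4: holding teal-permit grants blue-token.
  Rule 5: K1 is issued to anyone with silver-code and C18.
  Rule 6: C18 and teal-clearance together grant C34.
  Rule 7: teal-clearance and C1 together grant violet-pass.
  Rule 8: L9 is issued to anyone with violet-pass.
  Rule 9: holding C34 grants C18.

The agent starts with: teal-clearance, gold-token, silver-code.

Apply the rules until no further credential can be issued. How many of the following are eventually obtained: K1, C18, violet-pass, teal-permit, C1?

Holding silver-code and gold-token grants teal-permit (Rule 3).
Holding teal-permit grants blue-token (Rule 4).
Holding gold-token, teal-permit, and blue-token grants C1 (Rule 1).
Holding blue-token and gold-token grants K1 (Rule 2).
Holding teal-clearance and C1 grants violet-pass (Rule 7).
K1: reached.
C18 would need C34 (Rule 9), but C34 is never granted.
violet-pass: reached.
teal-permit: reached.
C1: reached.
Reached: K1, violet-pass, teal-permit, and C1 — 4 of the 5.

4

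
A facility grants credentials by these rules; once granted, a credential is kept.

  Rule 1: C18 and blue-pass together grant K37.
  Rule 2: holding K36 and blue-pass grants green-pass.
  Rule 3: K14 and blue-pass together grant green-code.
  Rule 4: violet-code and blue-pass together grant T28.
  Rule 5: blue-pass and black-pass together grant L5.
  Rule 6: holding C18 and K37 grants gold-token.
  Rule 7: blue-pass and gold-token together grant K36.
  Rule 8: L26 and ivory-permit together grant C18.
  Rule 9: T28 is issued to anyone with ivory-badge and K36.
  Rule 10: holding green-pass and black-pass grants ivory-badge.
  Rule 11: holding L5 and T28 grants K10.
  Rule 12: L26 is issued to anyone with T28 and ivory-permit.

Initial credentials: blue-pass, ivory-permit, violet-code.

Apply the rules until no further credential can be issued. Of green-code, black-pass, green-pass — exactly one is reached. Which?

green-pass

Holding violet-code and blue-pass grants T28 (Rule 4).
Holding T28 and ivory-permit grants L26 (Rule 12).
Holding L26 and ivory-permit grants C18 (Rule 8).
Holding C18 and blue-pass grants K37 (Rule 1).
Holding C18 and K37 grants gold-token (Rule 6).
Holding blue-pass and gold-token grants K36 (Rule 7).
Holding K36 and blue-pass grants green-pass (Rule 2).
No rule produces black-pass, and it is not given. green-code would need K14 and blue-pass (Rule 3), but K14 is never granted.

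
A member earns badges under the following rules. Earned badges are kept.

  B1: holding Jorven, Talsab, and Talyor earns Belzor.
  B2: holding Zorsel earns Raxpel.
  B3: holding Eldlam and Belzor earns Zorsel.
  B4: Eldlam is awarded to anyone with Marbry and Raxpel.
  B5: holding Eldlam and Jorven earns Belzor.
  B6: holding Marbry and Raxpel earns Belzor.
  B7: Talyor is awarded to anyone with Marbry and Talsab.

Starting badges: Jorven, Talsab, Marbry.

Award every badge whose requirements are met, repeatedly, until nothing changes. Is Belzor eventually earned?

Yes

With Marbry and Talsab, Talyor is earned (B7).
With Jorven, Talsab, and Talyor, Belzor is earned (B1).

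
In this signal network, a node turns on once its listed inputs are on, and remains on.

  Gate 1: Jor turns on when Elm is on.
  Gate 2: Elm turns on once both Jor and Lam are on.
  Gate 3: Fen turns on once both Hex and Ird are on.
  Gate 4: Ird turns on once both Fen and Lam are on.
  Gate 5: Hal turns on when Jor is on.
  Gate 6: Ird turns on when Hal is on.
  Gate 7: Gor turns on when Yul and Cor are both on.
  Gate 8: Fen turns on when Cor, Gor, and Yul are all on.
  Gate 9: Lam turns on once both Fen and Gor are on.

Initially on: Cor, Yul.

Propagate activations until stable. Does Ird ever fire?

Yes

Gate 7: Yul and Cor on → Gor on.
Cor, Gor, and Yul are on, so Fen turns on (Gate 8).
Fen and Gor are on, so Lam turns on (Gate 9).
Fen and Lam are on, so Ird turns on (Gate 4).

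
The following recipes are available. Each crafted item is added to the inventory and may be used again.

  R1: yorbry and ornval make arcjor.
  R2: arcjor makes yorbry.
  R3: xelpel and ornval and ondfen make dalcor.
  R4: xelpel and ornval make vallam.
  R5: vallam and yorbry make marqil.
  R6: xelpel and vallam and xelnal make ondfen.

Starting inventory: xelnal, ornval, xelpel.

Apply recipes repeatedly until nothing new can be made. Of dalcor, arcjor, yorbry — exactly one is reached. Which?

dalcor

xelpel and ornval → vallam (R4).
Using R6, xelpel, vallam, and xelnal make ondfen.
xelpel and ornval and ondfen → dalcor (R3).
yorbry would need arcjor (R2), but arcjor is never obtained. arcjor would need yorbry and ornval (R1), but yorbry is never obtained.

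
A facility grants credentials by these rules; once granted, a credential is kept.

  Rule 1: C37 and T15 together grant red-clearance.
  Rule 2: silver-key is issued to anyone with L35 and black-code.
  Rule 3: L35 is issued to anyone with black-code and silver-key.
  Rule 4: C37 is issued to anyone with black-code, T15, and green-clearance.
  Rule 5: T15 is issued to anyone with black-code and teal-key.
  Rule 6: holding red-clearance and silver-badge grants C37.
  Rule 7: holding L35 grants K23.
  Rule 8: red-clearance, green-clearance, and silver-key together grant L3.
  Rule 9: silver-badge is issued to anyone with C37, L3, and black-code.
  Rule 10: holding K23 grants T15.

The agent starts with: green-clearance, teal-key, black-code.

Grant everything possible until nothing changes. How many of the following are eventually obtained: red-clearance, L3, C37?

Holding black-code and teal-key grants T15 (Rule 5).
Holding black-code, T15, and green-clearance grants C37 (Rule 4).
Holding C37 and T15 grants red-clearance (Rule 1).
red-clearance: reached.
L3 would need red-clearance, green-clearance, and silver-key (Rule 8), but silver-key is never granted.
C37: reached.
Reached: red-clearance and C37 — 2 of the 3.

2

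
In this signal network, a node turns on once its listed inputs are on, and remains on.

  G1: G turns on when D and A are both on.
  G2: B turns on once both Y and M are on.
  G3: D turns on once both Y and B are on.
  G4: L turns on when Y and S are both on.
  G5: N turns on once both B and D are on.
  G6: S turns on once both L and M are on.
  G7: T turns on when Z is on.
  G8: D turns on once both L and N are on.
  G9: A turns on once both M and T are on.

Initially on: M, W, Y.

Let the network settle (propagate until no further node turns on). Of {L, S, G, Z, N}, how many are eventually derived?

1

Y and M are on, so B turns on (G2).
Y and B are on, so D turns on (G3).
G5: B and D on → N on.
L would need Y and S (G4), but S never turns on.
S would need L and M (G6), but L never turns on.
G would need D and A (G1), but A never turns on.
No rule produces Z, and it is not given.
N: reached.
Reached: N — 1 of the 5.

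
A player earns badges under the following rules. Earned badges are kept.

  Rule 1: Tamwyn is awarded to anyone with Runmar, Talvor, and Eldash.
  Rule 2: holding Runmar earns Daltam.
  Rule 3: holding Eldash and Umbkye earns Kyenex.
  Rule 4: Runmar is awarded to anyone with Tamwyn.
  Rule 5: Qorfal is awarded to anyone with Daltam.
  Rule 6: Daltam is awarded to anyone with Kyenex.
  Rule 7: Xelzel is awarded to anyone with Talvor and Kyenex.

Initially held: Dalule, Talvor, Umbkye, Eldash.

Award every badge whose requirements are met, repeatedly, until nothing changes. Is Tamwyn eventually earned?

No

Tamwyn would need Runmar, Talvor, and Eldash (Rule 1), but Runmar is never earned.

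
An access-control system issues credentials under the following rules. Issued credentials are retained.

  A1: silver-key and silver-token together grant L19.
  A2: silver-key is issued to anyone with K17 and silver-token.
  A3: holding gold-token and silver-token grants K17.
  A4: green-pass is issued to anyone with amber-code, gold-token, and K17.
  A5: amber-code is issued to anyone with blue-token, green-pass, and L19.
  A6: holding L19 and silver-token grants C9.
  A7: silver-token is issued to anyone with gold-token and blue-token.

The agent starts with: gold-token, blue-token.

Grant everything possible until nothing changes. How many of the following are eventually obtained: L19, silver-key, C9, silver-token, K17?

Holding gold-token and blue-token grants silver-token (A7).
Holding gold-token and silver-token grants K17 (A3).
Holding K17 and silver-token grants silver-key (A2).
Holding silver-key and silver-token grants L19 (A1).
Holding L19 and silver-token grants C9 (A6).
L19: reached.
silver-key: reached.
C9: reached.
silver-token: reached.
K17: reached.
All 5 are reached.

5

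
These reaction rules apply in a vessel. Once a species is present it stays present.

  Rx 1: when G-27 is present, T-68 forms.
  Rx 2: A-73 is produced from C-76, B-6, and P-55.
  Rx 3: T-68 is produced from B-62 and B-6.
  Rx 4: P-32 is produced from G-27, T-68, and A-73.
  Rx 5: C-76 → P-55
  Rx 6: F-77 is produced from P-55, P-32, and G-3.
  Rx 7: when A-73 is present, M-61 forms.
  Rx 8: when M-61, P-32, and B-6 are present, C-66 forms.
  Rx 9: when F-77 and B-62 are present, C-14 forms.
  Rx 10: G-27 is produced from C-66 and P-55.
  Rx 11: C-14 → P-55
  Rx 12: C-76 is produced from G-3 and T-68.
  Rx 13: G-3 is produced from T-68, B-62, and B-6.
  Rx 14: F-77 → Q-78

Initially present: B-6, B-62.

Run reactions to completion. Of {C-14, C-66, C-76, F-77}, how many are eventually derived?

1

B-62 and B-6 present → T-68 forms (Rx 3).
T-68, B-62, and B-6 present → G-3 forms (Rx 13).
G-3 and T-68 present → C-76 forms (Rx 12).
C-14 would need F-77 and B-62 (Rx 9), but F-77 never forms.
C-66 would need M-61, P-32, and B-6 (Rx 8), but P-32 never forms.
C-76: reached.
F-77 would need P-55, P-32, and G-3 (Rx 6), but P-32 never forms.
Reached: C-76 — 1 of the 4.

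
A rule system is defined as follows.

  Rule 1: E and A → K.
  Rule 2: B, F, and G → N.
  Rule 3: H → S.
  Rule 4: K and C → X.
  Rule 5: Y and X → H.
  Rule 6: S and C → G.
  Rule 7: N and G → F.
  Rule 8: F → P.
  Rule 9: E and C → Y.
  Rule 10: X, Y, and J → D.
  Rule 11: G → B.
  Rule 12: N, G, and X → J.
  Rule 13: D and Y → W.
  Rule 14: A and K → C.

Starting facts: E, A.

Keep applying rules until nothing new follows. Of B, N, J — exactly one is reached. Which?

B

From E and A, Rule 1 gives K.
From A and K, Rule 14 gives C.
E and C hold, so Y follows (Rule 9).
K and C hold, so X follows (Rule 4).
From Y and X, Rule 5 gives H.
H holds, so S follows (Rule 3).
From S and C, Rule 6 gives G.
From G, Rule 11 gives B.
N would need B, F, and G (Rule 2), but F is never established. J would need N, G, and X (Rule 12), but N is never established.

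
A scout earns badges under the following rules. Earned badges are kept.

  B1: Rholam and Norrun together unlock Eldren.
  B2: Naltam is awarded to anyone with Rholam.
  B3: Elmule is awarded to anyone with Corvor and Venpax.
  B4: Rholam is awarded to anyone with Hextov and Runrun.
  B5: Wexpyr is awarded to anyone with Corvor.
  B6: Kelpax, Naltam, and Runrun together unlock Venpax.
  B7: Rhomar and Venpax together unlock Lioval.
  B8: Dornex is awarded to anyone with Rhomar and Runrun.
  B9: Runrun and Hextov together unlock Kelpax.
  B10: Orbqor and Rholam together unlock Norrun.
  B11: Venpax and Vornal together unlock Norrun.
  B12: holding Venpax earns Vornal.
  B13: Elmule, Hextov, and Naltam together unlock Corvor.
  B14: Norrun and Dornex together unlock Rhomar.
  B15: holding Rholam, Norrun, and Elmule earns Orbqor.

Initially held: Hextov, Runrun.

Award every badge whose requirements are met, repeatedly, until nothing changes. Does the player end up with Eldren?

With Runrun and Hextov, Kelpax is earned (B9).
With Hextov and Runrun, Rholam is earned (B4).
With Rholam, Naltam is earned (B2).
With Kelpax, Naltam, and Runrun, Venpax is earned (B6).
With Venpax, Vornal is earned (B12).
With Venpax and Vornal, Norrun is earned (B11).
With Rholam and Norrun, Eldren is earned (B1).

Yes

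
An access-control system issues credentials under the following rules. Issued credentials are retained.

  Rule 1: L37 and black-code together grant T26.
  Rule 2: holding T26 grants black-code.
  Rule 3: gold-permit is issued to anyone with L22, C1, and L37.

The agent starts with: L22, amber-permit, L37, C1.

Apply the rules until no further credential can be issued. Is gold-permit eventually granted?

Yes

Holding L22, C1, and L37 grants gold-permit (Rule 3).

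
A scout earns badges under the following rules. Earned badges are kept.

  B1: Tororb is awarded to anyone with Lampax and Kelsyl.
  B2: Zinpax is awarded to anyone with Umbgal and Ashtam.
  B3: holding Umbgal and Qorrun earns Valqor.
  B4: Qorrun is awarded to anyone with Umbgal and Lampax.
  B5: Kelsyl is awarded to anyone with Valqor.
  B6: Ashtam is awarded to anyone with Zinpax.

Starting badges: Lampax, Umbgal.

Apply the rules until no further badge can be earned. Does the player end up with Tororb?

With Umbgal and Lampax, Qorrun is earned (B4).
With Umbgal and Qorrun, Valqor is earned (B3).
With Valqor, Kelsyl is earned (B5).
With Lampax and Kelsyl, Tororb is earned (B1).

Yes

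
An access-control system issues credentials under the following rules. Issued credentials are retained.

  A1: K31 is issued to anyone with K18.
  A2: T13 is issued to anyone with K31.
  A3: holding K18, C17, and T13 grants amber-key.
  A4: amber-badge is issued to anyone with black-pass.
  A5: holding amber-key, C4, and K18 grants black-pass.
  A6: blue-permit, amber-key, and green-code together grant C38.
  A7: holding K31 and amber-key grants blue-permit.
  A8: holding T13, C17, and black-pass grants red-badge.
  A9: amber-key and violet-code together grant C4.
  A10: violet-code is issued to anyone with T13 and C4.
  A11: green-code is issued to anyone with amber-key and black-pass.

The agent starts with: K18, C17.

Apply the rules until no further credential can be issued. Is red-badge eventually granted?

red-badge would need T13, C17, and black-pass (A8), but black-pass is never granted.

No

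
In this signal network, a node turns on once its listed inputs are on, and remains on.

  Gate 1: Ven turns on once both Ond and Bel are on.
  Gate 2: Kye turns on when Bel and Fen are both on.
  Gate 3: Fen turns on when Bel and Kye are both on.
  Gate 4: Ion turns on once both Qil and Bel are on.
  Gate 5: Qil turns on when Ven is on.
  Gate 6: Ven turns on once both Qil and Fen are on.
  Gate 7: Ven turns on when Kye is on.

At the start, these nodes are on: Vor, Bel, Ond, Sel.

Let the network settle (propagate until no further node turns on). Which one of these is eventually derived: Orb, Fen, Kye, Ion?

Ion

Ond and Bel are on, so Ven turns on (Gate 1).
Ven is on, so Qil turns on (Gate 5).
Qil and Bel are on, so Ion turns on (Gate 4).
Kye would need Bel and Fen (Gate 2), but Fen never turns on. No rule produces Orb, and it is not given. Fen would need Bel and Kye (Gate 3), but Kye never turns on.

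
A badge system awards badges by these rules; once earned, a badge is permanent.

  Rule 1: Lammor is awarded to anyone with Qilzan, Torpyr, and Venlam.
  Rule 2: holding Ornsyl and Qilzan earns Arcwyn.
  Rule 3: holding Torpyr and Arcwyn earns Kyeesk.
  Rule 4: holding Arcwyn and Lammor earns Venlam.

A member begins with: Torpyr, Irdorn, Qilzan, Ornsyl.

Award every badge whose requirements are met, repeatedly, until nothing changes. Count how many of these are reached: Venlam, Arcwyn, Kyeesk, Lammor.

2

With Ornsyl and Qilzan, Arcwyn is earned (Rule 2).
With Torpyr and Arcwyn, Kyeesk is earned (Rule 3).
Venlam would need Arcwyn and Lammor (Rule 4), but Lammor is never earned.
Arcwyn: reached.
Kyeesk: reached.
Lammor would need Qilzan, Torpyr, and Venlam (Rule 1), but Venlam is never earned.
Reached: Arcwyn and Kyeesk — 2 of the 4.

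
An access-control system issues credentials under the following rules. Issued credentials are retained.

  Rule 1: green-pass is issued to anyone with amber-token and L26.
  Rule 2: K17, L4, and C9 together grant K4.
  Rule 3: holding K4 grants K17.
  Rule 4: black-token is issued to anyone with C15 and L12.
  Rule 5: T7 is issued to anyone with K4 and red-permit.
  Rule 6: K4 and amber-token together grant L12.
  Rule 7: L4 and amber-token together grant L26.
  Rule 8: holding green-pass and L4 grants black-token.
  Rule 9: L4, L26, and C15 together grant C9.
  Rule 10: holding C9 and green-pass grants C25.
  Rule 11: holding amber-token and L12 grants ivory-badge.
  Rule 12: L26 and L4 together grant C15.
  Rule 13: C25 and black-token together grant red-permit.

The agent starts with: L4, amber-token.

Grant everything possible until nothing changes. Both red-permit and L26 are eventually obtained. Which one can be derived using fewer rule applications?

L26

L26: Holding L4 and amber-token grants L26 (Rule 7). [1 rule application]
red-permit: Holding L4 and amber-token grants L26 (Rule 7). Holding L26 and L4 grants C15 (Rule 12). Holding amber-token and L26 grants green-pass (Rule 1). Holding L4, L26, and C15 grants C9 (Rule 9). Holding green-pass and L4 grants black-token (Rule 8). Holding C9 and green-pass grants C25 (Rule 10). Holding C25 and black-token grants red-permit (Rule 13). [7 rule applications]
L26 needs fewer.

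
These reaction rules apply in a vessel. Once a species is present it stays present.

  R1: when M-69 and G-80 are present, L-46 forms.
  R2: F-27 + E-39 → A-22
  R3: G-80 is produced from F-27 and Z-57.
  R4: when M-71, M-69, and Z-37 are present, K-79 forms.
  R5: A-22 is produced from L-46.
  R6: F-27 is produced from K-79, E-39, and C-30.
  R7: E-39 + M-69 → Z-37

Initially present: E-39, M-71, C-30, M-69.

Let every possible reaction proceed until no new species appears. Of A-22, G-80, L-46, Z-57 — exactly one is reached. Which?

E-39 and M-69 present → Z-37 forms (R7).
M-71, M-69, and Z-37 present → K-79 forms (R4).
K-79, E-39, and C-30 present → F-27 forms (R6).
F-27 and E-39 present → A-22 forms (R2).
No rule produces Z-57, and it is not given. G-80 would need F-27 and Z-57 (R3), but Z-57 never forms. L-46 would need M-69 and G-80 (R1), but G-80 never forms.

A-22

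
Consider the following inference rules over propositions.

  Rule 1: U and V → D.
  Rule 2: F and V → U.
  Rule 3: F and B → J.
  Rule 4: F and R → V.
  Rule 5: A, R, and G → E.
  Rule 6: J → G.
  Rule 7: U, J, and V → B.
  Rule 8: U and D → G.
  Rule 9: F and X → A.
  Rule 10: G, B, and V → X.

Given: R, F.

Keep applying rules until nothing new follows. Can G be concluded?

From F and R, Rule 4 gives V.
F and V hold, so U follows (Rule 2).
From U and V, Rule 1 gives D.
U and D hold, so G follows (Rule 8).

Yes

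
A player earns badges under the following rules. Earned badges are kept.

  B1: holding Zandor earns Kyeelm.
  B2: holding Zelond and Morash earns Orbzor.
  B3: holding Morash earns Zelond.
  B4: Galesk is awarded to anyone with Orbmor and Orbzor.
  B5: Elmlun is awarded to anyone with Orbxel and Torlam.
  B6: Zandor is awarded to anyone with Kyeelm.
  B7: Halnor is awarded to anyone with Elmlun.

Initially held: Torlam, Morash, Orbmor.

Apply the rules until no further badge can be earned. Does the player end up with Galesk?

Yes

With Morash, Zelond is earned (B3).
With Zelond and Morash, Orbzor is earned (B2).
With Orbmor and Orbzor, Galesk is earned (B4).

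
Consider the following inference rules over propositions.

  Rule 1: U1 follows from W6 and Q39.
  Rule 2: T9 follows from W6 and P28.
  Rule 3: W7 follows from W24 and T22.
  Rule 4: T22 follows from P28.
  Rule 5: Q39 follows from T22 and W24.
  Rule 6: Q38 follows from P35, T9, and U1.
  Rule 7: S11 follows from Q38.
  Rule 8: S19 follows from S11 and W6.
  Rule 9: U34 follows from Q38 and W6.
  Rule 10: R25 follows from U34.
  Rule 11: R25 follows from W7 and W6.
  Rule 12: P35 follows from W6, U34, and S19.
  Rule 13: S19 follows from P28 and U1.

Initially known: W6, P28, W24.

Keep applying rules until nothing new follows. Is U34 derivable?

No

U34 would need Q38 and W6 (Rule 9), but Q38 is never established.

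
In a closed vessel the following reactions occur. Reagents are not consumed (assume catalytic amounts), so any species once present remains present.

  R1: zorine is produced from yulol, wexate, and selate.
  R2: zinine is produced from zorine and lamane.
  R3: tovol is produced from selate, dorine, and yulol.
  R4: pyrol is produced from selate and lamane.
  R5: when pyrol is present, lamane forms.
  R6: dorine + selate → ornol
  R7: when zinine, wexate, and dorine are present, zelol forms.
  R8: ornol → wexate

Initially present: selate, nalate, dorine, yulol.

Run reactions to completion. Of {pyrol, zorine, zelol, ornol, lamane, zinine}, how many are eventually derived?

dorine and selate present → ornol forms (R6).
ornol present → wexate forms (R8).
yulol, wexate, and selate present → zorine forms (R1).
pyrol would need selate and lamane (R4), but lamane never forms.
zorine: reached.
zelol would need zinine, wexate, and dorine (R7), but zinine never forms.
ornol: reached.
lamane would need pyrol (R5), but pyrol never forms.
zinine would need zorine and lamane (R2), but lamane never forms.
Reached: zorine and ornol — 2 of the 6.

2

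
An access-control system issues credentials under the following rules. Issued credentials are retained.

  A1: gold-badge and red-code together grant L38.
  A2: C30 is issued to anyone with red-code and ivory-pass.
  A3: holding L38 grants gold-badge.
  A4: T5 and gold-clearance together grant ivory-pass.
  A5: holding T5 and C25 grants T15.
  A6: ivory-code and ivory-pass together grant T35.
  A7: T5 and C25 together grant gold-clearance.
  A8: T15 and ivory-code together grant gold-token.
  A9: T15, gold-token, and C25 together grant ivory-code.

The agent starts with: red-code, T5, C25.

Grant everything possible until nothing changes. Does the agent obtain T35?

No

T35 would need ivory-code and ivory-pass (A6), but ivory-code is never granted.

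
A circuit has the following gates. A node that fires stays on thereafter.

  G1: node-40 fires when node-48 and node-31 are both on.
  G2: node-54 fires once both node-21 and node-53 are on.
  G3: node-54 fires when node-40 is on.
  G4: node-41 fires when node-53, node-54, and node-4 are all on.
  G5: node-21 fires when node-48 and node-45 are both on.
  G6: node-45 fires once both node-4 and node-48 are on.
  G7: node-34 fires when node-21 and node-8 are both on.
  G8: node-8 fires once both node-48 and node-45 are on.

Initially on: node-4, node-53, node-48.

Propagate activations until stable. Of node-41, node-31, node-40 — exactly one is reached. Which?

G6: node-4 and node-48 on → node-45 on.
node-48 and node-45 are on, so node-21 fires (G5).
node-21 and node-53 are on, so node-54 fires (G2).
G4: node-53, node-54, and node-4 on → node-41 on.
node-40 would need node-48 and node-31 (G1), but node-31 never turns on. No rule produces node-31, and it is not given.

node-41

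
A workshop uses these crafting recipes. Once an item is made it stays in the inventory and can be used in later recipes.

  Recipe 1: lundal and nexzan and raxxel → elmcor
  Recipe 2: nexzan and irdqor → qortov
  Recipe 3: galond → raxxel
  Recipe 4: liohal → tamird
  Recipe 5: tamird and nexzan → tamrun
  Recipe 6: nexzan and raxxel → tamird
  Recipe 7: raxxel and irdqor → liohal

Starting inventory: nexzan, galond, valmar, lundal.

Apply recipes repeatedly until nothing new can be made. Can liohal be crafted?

liohal would need raxxel and irdqor (Recipe 7), but irdqor is never obtained.

No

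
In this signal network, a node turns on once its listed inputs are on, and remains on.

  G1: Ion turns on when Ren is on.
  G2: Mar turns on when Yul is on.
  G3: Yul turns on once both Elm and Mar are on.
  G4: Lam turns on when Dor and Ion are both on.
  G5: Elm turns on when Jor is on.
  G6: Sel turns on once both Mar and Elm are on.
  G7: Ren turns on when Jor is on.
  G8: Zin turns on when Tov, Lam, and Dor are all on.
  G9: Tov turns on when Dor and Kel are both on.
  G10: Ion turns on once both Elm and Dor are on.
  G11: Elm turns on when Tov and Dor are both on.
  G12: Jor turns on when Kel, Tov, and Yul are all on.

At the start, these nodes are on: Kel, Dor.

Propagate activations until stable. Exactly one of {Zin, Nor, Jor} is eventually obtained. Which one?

Zin

G9: Dor and Kel on → Tov on.
Tov and Dor are on, so Elm turns on (G11).
G10: Elm and Dor on → Ion on.
Dor and Ion are on, so Lam turns on (G4).
G8: Tov, Lam, and Dor on → Zin on.
Jor would need Kel, Tov, and Yul (G12), but Yul never turns on. No rule produces Nor, and it is not given.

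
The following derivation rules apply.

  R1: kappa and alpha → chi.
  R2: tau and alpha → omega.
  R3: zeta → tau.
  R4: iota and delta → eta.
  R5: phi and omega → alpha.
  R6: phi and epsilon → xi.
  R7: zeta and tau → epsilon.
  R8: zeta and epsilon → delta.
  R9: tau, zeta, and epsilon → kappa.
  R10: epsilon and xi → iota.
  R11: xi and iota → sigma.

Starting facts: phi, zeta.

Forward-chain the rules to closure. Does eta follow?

zeta holds, so tau follows (R3).
From zeta and tau, R7 gives epsilon.
From phi and epsilon, R6 gives xi.
From zeta and epsilon, R8 gives delta.
From epsilon and xi, R10 gives iota.
From iota and delta, R4 gives eta.

Yes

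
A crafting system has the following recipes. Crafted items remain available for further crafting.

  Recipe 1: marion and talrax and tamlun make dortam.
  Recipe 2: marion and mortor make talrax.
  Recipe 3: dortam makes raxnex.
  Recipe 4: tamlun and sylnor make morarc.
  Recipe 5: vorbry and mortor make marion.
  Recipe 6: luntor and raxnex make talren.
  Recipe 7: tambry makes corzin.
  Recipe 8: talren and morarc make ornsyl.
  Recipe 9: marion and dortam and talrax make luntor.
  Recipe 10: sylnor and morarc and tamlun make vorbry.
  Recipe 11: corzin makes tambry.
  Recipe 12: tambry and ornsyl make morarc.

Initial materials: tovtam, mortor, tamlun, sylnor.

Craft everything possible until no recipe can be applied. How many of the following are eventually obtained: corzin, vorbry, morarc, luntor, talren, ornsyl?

tamlun and sylnor → morarc (Recipe 4).
Using Recipe 10, sylnor, morarc, and tamlun make vorbry.
Using Recipe 5, vorbry and mortor make marion.
marion and mortor → talrax (Recipe 2).
marion and talrax and tamlun → dortam (Recipe 1).
Using Recipe 3, dortam makes raxnex.
marion and dortam and talrax → luntor (Recipe 9).
Using Recipe 6, luntor and raxnex make talren.
Using Recipe 8, talren and morarc make ornsyl.
corzin would need tambry (Recipe 7), but tambry is never obtained.
vorbry: reached.
morarc: reached.
luntor: reached.
talren: reached.
ornsyl: reached.
Reached: vorbry, morarc, luntor, talren, and ornsyl — 5 of the 6.

5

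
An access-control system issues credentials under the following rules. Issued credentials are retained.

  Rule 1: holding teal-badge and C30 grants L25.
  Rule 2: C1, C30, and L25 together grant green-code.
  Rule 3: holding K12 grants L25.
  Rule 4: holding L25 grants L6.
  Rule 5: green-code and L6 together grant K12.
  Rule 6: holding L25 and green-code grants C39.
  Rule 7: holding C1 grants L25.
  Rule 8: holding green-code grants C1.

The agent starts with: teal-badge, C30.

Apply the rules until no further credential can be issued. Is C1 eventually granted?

No

C1 would need green-code (Rule 8), but green-code is never granted.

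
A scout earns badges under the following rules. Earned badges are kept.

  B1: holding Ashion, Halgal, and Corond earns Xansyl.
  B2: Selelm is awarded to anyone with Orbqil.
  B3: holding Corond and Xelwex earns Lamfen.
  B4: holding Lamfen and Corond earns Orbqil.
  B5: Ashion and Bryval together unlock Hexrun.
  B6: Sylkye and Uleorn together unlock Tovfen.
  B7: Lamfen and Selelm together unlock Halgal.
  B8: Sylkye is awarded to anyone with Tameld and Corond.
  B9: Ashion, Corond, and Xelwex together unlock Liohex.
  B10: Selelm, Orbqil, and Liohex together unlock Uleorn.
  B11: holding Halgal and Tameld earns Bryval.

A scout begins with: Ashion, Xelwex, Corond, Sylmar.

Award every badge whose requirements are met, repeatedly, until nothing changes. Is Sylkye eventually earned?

No

Sylkye would need Tameld and Corond (B8), but Tameld is never earned.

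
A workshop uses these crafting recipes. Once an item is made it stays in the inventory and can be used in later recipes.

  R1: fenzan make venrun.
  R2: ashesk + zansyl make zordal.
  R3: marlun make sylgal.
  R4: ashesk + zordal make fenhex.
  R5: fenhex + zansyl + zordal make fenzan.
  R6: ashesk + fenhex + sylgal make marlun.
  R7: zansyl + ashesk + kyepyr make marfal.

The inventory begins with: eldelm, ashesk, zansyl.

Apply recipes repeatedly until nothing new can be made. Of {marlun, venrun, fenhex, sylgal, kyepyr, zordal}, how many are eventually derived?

3

ashesk + zansyl → zordal (R2).
Using R4, ashesk and zordal make fenhex.
Using R5, fenhex, zansyl, and zordal make fenzan.
fenzan → venrun (R1).
marlun would need ashesk, fenhex, and sylgal (R6), but sylgal is never obtained.
venrun: reached.
fenhex: reached.
sylgal would need marlun (R3), but marlun is never obtained.
No rule produces kyepyr, and it is not given.
zordal: reached.
Reached: venrun, fenhex, and zordal — 3 of the 6.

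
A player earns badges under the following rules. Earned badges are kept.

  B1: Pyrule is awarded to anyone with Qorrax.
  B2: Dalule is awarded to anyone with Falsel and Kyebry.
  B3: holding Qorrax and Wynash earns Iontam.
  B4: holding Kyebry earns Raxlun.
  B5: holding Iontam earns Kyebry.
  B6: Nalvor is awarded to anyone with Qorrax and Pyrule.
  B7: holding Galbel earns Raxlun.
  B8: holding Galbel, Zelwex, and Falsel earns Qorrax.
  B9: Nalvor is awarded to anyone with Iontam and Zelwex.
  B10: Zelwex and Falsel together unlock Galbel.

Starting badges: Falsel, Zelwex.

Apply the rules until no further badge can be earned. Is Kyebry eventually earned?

Kyebry would need Iontam (B5), but Iontam is never earned.

No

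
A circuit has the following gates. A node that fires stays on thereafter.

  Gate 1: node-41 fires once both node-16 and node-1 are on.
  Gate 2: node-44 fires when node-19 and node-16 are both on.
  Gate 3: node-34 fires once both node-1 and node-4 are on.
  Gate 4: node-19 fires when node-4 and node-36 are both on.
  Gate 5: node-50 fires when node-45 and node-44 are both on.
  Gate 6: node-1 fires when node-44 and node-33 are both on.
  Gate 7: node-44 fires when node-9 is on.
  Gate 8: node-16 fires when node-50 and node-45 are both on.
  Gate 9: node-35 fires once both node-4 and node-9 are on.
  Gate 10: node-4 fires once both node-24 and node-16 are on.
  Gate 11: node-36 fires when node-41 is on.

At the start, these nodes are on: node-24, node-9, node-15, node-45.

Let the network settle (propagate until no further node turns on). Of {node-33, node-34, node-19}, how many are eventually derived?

0

No rule produces node-33, and it is not given.
node-34 would need node-1 and node-4 (Gate 3), but node-1 never turns on.
node-19 would need node-4 and node-36 (Gate 4), but node-36 never turns on.
None of the 3 are reached.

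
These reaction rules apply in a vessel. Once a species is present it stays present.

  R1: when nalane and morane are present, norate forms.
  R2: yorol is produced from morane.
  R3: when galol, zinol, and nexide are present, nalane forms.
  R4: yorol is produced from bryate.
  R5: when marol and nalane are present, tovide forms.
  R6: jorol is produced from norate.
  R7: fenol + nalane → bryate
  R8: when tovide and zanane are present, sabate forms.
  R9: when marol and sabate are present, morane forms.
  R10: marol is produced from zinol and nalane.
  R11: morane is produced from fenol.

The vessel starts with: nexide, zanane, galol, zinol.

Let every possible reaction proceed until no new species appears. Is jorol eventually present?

galol, zinol, and nexide present → nalane forms (R3).
zinol and nalane present → marol forms (R10).
marol and nalane present → tovide forms (R5).
tovide and zanane present → sabate forms (R8).
marol and sabate present → morane forms (R9).
nalane and morane present → norate forms (R1).
norate present → jorol forms (R6).

Yes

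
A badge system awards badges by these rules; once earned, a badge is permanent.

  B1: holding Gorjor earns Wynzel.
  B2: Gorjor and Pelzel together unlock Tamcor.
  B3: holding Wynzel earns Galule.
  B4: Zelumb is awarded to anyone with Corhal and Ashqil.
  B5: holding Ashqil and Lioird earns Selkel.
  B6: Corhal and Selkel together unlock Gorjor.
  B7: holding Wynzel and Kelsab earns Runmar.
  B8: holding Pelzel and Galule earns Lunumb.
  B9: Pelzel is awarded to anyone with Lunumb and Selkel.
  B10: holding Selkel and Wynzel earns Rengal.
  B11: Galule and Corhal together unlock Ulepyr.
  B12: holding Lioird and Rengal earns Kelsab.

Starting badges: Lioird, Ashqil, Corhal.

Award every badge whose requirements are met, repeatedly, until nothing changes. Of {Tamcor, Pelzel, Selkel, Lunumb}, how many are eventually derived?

1

With Ashqil and Lioird, Selkel is earned (B5).
Tamcor would need Gorjor and Pelzel (B2), but Pelzel is never earned.
Pelzel would need Lunumb and Selkel (B9), but Lunumb is never earned.
Selkel: reached.
Lunumb would need Pelzel and Galule (B8), but Pelzel is never earned.
Reached: Selkel — 1 of the 4.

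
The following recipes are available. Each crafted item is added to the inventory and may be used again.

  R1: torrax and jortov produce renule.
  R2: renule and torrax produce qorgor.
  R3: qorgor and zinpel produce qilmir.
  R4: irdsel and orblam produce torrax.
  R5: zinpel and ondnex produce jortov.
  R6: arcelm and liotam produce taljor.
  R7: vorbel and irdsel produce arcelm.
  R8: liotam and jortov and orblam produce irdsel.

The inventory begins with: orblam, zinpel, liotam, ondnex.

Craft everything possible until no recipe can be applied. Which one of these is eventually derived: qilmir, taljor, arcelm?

qilmir

Using R5, zinpel and ondnex make jortov.
Using R8, liotam, jortov, and orblam make irdsel.
irdsel and orblam → torrax (R4).
Using R1, torrax and jortov make renule.
renule and torrax → qorgor (R2).
qorgor and zinpel → qilmir (R3).
arcelm would need vorbel and irdsel (R7), but vorbel is never obtained. taljor would need arcelm and liotam (R6), but arcelm is never obtained.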